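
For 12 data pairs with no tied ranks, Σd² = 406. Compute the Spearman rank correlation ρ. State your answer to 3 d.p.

-0.420

ρ = 1 − 6Σd² / [n(n²−1)] = 1 − 6×406 / (12×143)
  = 1 − 2436/1716 = 1 − 1.4196 ≈ -0.420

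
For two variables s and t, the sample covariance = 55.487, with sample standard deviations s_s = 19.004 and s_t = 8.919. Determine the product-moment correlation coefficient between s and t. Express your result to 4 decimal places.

0.3274

r = Cov(s,t) / (s_s · s_t) = 55.487 / (19.004 × 8.919)
  = 55.487 / 169.4967 ≈ 0.3274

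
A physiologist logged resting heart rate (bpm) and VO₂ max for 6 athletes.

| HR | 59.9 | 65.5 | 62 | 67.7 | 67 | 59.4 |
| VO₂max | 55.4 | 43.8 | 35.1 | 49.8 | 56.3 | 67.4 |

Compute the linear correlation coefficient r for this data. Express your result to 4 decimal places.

n = 6, Σx = 381.5, Σy = 307.8, Σx² = 24322.91, Σy² = 16412.1, Σxy = 19510.68
nΣxy − ΣxΣy = 117064.08 − 117425.7 = -361.62
nΣx² − (Σx)² = 145937.46 − 145542.25 = 395.21; nΣy² − (Σy)² = 98472.6 − 94740.84 = 3731.76
r = -361.62 / √(395.21 × 3731.76) = -361.62 / 1214.4253 ≈ -0.2978

-0.2978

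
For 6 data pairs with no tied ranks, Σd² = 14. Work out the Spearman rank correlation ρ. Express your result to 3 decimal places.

0.600

ρ = 1 − 6Σd² / [n(n²−1)] = 1 − 6×14 / (6×35)
  = 1 − 84/210 = 1 − 0.4000 ≈ 0.600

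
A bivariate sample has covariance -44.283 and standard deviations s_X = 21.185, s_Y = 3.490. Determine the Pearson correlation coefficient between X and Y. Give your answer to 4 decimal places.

-0.5989

r = Cov(X,Y) / (s_X · s_Y) = -44.283 / (21.185 × 3.490)
  = -44.283 / 73.9356 ≈ -0.5989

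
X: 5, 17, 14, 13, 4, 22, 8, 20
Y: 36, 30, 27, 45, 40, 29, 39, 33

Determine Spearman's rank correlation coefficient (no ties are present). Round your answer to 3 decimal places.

-0.667

Rank X: 2, 6, 5, 4, 1, 8, 3, 7
Rank Y: 5, 3, 1, 8, 7, 2, 6, 4
d = rank(X) − rank(Y): -3, 3, 4, -4, -6, 6, -3, 3; Σd² = 140
ρ = 1 − 6Σd² / [n(n²−1)] = 1 − 6×140 / (8×63) = 1 − 840/504 ≈ -0.667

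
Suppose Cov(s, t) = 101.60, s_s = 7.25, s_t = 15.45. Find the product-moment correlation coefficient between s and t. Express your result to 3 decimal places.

r = Cov(s,t) / (s_s · s_t) = 101.60 / (7.25 × 15.45)
  = 101.60 / 112.0125 ≈ 0.907

0.907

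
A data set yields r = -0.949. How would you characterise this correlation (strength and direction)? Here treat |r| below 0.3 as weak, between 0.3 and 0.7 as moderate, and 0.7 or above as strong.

r = -0.949 < 0 so the relationship is negative.
|r| = 0.949, which falls in the strong range.

strong negative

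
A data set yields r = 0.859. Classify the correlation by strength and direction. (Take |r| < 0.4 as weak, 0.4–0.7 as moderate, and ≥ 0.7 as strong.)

strong positive

r = 0.859 > 0 so the relationship is positive.
|r| = 0.859, which falls in the strong range.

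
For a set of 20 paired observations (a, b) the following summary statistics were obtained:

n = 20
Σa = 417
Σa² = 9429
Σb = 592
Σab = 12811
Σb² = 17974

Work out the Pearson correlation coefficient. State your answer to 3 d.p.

r = (nΣab − ΣaΣb) / √[(nΣa² − (Σa)²)(nΣb² − (Σb)²)]
Numerator: 20×12811 − 417×592 = 9356
Denominator: √[(188580 − 173889)(359480 − 350464)] = √[14691 × 9016] = 11508.8686
r = 9356 / 11508.8686 ≈ 0.813

0.813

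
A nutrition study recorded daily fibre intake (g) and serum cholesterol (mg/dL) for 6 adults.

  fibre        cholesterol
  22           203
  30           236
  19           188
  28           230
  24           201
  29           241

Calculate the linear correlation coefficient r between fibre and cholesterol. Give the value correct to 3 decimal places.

n = 6, Σx = 152, Σy = 1299, Σx² = 3946, Σy² = 283631, Σxy = 33371
nΣxy − ΣxΣy = 200226 − 197448 = 2778
nΣx² − (Σx)² = 23676 − 23104 = 572; nΣy² − (Σy)² = 1701786 − 1687401 = 14385
r = 2778 / √(572 × 14385) = 2778 / 2868.4874 ≈ 0.968

0.968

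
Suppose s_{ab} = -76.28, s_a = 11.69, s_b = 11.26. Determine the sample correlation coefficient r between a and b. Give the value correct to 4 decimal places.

-0.5795

r = Cov(a,b) / (s_a · s_b) = -76.28 / (11.69 × 11.26)
  = -76.28 / 131.6294 ≈ -0.5795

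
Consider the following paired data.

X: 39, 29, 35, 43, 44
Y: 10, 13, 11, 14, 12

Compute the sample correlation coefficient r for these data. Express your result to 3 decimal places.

n = 5, ΣX = 190, ΣY = 60, ΣX² = 7372, ΣY² = 730, ΣXY = 2282
nΣXY − ΣXΣY = 11410 − 11400 = 10
nΣX² − (ΣX)² = 36860 − 36100 = 760; nΣY² − (ΣY)² = 3650 − 3600 = 50
r = 10 / √(760 × 50) = 10 / 194.9359 ≈ 0.051

0.051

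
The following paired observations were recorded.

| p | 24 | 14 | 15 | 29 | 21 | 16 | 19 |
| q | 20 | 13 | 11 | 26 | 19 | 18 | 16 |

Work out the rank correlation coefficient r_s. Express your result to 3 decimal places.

0.929

Rank p: 6, 1, 2, 7, 5, 3, 4
Rank q: 6, 2, 1, 7, 5, 4, 3
d = rank(p) − rank(q): 0, -1, 1, 0, 0, -1, 1; Σd² = 4
ρ = 1 − 6Σd² / [n(n²−1)] = 1 − 6×4 / (7×48) = 1 − 24/336 ≈ 0.929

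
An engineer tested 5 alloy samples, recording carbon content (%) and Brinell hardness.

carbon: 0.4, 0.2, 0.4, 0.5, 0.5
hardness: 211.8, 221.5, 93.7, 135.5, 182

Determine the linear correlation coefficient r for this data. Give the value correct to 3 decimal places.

-0.477

n = 5, Σx = 2, Σy = 844.5, Σx² = 0.86, Σy² = 154185.43, Σxy = 325.25
nΣxy − ΣxΣy = 1626.25 − 1689 = -62.75
nΣx² − (Σx)² = 4.3 − 4 = 0.3; nΣy² − (Σy)² = 770927.15 − 713180.25 = 57746.9
r = -62.75 / √(0.3 × 57746.9) = -62.75 / 131.6209 ≈ -0.477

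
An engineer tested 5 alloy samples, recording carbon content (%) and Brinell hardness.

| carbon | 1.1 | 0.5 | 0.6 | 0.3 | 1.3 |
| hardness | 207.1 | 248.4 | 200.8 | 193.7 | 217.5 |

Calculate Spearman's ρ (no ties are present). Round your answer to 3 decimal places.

Rank carbon: 4, 2, 3, 1, 5
Rank hardness: 3, 5, 2, 1, 4
d = rank(carbon) − rank(hardness): 1, -3, 1, 0, 1; Σd² = 12
ρ = 1 − 6Σd² / [n(n²−1)] = 1 − 6×12 / (5×24) = 1 − 72/120 ≈ 0.400

0.400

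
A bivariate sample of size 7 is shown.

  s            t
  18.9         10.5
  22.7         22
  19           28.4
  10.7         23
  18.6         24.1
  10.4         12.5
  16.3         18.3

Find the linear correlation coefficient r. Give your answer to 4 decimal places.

n = 7, Σs = 116.6, Σt = 138.8, Σs² = 2067.8, Σt² = 3001.76, Σst = 2360.1
nΣst − ΣsΣt = 16520.7 − 16184.08 = 336.62
nΣs² − (Σs)² = 14474.6 − 13595.56 = 879.04; nΣt² − (Σt)² = 21012.32 − 19265.44 = 1746.88
r = 336.62 / √(879.04 × 1746.88) = 336.62 / 1239.1842 ≈ 0.2716

0.2716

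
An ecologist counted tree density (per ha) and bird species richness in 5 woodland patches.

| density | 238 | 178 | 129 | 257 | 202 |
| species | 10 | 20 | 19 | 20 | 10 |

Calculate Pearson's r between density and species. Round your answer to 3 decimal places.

n = 5, Σx = 1004, Σy = 79, Σx² = 211822, Σy² = 1361, Σxy = 15551
nΣxy − ΣxΣy = 77755 − 79316 = -1561
nΣx² − (Σx)² = 1059110 − 1008016 = 51094; nΣy² − (Σy)² = 6805 − 6241 = 564
r = -1561 / √(51094 × 564) = -1561 / 5368.1483 ≈ -0.291

-0.291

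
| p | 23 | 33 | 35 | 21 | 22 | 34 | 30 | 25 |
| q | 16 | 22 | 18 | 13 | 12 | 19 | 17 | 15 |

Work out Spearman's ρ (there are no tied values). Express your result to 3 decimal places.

Rank p: 3, 6, 8, 1, 2, 7, 5, 4
Rank q: 4, 8, 6, 2, 1, 7, 5, 3
d = rank(p) − rank(q): -1, -2, 2, -1, 1, 0, 0, 1; Σd² = 12
ρ = 1 − 6Σd² / [n(n²−1)] = 1 − 6×12 / (8×63) = 1 − 72/504 ≈ 0.857

0.857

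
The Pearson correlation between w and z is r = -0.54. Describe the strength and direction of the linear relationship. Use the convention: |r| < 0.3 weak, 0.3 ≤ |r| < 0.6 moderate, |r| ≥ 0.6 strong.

moderate negative

r = -0.54 < 0 so the relationship is negative.
|r| = 0.54, which falls in the moderate range.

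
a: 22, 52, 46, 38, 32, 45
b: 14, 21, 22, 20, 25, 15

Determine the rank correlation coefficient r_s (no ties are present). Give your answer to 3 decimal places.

0.314

Rank a: 1, 6, 5, 3, 2, 4
Rank b: 1, 4, 5, 3, 6, 2
d = rank(a) − rank(b): 0, 2, 0, 0, -4, 2; Σd² = 24
ρ = 1 − 6Σd² / [n(n²−1)] = 1 − 6×24 / (6×35) = 1 − 144/210 ≈ 0.314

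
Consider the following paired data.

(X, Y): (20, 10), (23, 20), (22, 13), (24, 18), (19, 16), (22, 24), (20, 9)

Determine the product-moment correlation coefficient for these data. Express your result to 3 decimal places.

0.556

n = 7, ΣX = 150, ΣY = 110, ΣX² = 3234, ΣY² = 1906, ΣXY = 2390
nΣXY − ΣXΣY = 16730 − 16500 = 230
nΣX² − (ΣX)² = 22638 − 22500 = 138; nΣY² − (ΣY)² = 13342 − 12100 = 1242
r = 230 / √(138 × 1242) = 230 / 414.0000 ≈ 0.556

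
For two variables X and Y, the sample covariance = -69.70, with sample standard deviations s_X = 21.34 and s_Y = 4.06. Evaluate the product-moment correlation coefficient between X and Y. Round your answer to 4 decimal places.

-0.8045

r = Cov(X,Y) / (s_X · s_Y) = -69.70 / (21.34 × 4.06)
  = -69.70 / 86.6404 ≈ -0.8045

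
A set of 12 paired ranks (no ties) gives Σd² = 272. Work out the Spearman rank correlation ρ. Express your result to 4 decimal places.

0.0490

ρ = 1 − 6Σd² / [n(n²−1)] = 1 − 6×272 / (12×143)
  = 1 − 1632/1716 = 1 − 0.95105 ≈ 0.0490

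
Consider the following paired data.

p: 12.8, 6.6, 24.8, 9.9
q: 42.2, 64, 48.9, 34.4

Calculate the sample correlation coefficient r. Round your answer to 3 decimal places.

n = 4, Σp = 54.1, Σq = 189.5, Σp² = 920.45, Σq² = 9451.41, Σpq = 2515.84
nΣpq − ΣpΣq = 10063.36 − 10251.95 = -188.59
nΣp² − (Σp)² = 3681.8 − 2926.81 = 754.99; nΣq² − (Σq)² = 37805.64 − 35910.25 = 1895.39
r = -188.59 / √(754.99 × 1895.39) = -188.59 / 1196.2443 ≈ -0.158

-0.158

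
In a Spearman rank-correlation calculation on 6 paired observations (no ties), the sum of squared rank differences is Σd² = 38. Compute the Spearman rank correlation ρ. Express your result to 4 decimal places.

ρ = 1 − 6Σd² / [n(n²−1)] = 1 − 6×38 / (6×35)
  = 1 − 228/210 = 1 − 1.08571 ≈ -0.0857

-0.0857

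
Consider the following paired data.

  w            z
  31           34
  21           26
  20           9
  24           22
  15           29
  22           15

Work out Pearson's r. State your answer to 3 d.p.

0.331

n = 6, Σw = 133, Σz = 135, Σw² = 3087, Σz² = 3463, Σwz = 3073
nΣwz − ΣwΣz = 18438 − 17955 = 483
nΣw² − (Σw)² = 18522 − 17689 = 833; nΣz² − (Σz)² = 20778 − 18225 = 2553
r = 483 / √(833 × 2553) = 483 / 1458.3035 ≈ 0.331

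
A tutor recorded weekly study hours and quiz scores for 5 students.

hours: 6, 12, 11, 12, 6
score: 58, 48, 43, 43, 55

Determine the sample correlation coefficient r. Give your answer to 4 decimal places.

n = 5, Σx = 47, Σy = 247, Σx² = 481, Σy² = 12391, Σxy = 2243
nΣxy − ΣxΣy = 11215 − 11609 = -394
nΣx² − (Σx)² = 2405 − 2209 = 196; nΣy² − (Σy)² = 61955 − 61009 = 946
r = -394 / √(196 × 946) = -394 / 430.5996 ≈ -0.9150

-0.9150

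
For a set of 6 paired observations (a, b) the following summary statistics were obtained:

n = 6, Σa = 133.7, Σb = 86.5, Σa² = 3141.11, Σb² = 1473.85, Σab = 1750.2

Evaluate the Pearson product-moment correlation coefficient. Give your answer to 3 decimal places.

r = (nΣab − ΣaΣb) / √[(nΣa² − (Σa)²)(nΣb² − (Σb)²)]
Numerator: 6×1750.2 − 133.7×86.5 = -1063.85
Denominator: √[(18846.66 − 17875.69)(8843.1 − 7482.25)] = √[970.97 × 1360.85] = 1149.4975
r = -1063.85 / 1149.4975 ≈ -0.925

-0.925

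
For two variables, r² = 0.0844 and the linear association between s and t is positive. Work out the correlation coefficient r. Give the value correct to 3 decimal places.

|r| = √0.0844 = 0.291
The association is positive, so r = 0.291.

0.291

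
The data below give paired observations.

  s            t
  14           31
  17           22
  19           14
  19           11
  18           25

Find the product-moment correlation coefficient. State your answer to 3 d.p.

n = 5, Σs = 87, Σt = 103, Σs² = 1531, Σt² = 2387, Σst = 1733
nΣst − ΣsΣt = 8665 − 8961 = -296
nΣs² − (Σs)² = 7655 − 7569 = 86; nΣt² − (Σt)² = 11935 − 10609 = 1326
r = -296 / √(86 × 1326) = -296 / 337.6922 ≈ -0.877

-0.877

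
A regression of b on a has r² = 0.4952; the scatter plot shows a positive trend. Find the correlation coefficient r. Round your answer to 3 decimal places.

0.704

|r| = √0.4952 = 0.704
The association is positive, so r = 0.704.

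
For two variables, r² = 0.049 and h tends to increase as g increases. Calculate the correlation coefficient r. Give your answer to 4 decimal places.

|r| = √0.049 = 0.2214
The association is positive, so r = 0.2214.

0.2214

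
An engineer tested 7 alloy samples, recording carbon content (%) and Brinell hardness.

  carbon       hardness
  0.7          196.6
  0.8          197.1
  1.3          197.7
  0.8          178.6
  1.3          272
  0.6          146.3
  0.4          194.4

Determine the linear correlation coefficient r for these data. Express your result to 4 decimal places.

n = 7, Σx = 5.9, Σy = 1382.7, Σx² = 5.67, Σy² = 281662.27, Σxy = 1214.33
nΣxy − ΣxΣy = 8500.31 − 8157.93 = 342.38
nΣx² − (Σx)² = 39.69 − 34.81 = 4.88; nΣy² − (Σy)² = 1971635.89 − 1911859.29 = 59776.6
r = 342.38 / √(4.88 × 59776.6) = 342.38 / 540.1017 ≈ 0.6339

0.6339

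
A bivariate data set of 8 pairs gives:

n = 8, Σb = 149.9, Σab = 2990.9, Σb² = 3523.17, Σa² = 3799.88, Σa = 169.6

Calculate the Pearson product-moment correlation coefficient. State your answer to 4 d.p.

r = (nΣab − ΣaΣb) / √[(nΣa² − (Σa)²)(nΣb² − (Σb)²)]
Numerator: 8×2990.9 − 169.6×149.9 = -1495.84
Denominator: √[(30399.04 − 28764.16)(28185.36 − 22470.01)] = √[1634.88 × 5715.35] = 3056.7812
r = -1495.84 / 3056.7812 ≈ -0.4894

-0.4894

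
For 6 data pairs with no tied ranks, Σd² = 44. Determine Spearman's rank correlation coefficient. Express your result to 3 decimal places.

-0.257

ρ = 1 − 6Σd² / [n(n²−1)] = 1 − 6×44 / (6×35)
  = 1 − 264/210 = 1 − 1.2571 ≈ -0.257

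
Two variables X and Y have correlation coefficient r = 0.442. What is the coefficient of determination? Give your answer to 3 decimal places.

0.195

r² = (0.442)² = 0.195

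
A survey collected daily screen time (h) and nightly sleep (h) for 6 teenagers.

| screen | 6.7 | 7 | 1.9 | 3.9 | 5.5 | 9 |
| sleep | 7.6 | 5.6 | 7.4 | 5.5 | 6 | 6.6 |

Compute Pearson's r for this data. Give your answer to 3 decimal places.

n = 6, Σx = 34, Σy = 38.7, Σx² = 223.96, Σy² = 253.69, Σxy = 218.03
nΣxy − ΣxΣy = 1308.18 − 1315.8 = -7.62
nΣx² − (Σx)² = 1343.76 − 1156 = 187.76; nΣy² − (Σy)² = 1522.14 − 1497.69 = 24.45
r = -7.62 / √(187.76 × 24.45) = -7.62 / 67.7549 ≈ -0.112

-0.112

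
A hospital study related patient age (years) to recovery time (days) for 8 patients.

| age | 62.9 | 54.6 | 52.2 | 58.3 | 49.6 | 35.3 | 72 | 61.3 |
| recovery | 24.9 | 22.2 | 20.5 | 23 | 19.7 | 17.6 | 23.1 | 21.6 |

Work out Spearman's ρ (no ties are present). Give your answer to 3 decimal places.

0.905

Rank age: 7, 4, 3, 5, 2, 1, 8, 6
Rank recovery: 8, 5, 3, 6, 2, 1, 7, 4
d = rank(age) − rank(recovery): -1, -1, 0, -1, 0, 0, 1, 2; Σd² = 8
ρ = 1 − 6Σd² / [n(n²−1)] = 1 − 6×8 / (8×63) = 1 − 48/504 ≈ 0.905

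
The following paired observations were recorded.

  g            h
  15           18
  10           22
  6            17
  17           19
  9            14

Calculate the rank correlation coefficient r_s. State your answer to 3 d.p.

Rank g: 4, 3, 1, 5, 2
Rank h: 3, 5, 2, 4, 1
d = rank(g) − rank(h): 1, -2, -1, 1, 1; Σd² = 8
ρ = 1 − 6Σd² / [n(n²−1)] = 1 − 6×8 / (5×24) = 1 − 48/120 ≈ 0.600

0.600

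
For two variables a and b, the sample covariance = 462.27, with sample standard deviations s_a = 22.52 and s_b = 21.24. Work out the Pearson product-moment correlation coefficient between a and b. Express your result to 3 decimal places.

r = Cov(a,b) / (s_a · s_b) = 462.27 / (22.52 × 21.24)
  = 462.27 / 478.3248 ≈ 0.966

0.966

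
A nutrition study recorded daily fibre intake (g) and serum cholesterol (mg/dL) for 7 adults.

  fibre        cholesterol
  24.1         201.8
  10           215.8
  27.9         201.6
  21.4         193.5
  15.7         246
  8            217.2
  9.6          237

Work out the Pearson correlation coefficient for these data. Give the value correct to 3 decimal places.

n = 7, Σx = 116.7, Σy = 1512.9, Σx² = 2319.83, Σy² = 329238.53, Σxy = 24661.92
nΣxy − ΣxΣy = 172633.44 − 176555.43 = -3921.99
nΣx² − (Σx)² = 16238.81 − 13618.89 = 2619.92; nΣy² − (Σy)² = 2304669.71 − 2288866.41 = 15803.3
r = -3921.99 / √(2619.92 × 15803.3) = -3921.99 / 6434.5460 ≈ -0.610

-0.610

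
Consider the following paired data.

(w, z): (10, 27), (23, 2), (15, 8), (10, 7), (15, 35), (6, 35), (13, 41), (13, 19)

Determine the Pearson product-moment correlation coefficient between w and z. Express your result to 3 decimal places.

-0.504

n = 8, Σw = 105, Σz = 174, Σw² = 1553, Σz² = 5338, Σwz = 2021
nΣwz − ΣwΣz = 16168 − 18270 = -2102
nΣw² − (Σw)² = 12424 − 11025 = 1399; nΣz² − (Σz)² = 42704 − 30276 = 12428
r = -2102 / √(1399 × 12428) = -2102 / 4169.7448 ≈ -0.504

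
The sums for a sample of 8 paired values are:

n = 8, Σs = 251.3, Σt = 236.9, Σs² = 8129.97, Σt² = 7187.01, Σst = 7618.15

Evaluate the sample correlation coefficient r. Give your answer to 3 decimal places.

0.877

r = (nΣst − ΣsΣt) / √[(nΣs² − (Σs)²)(nΣt² − (Σt)²)]
Numerator: 8×7618.15 − 251.3×236.9 = 1412.23
Denominator: √[(65039.76 − 63151.69)(57496.08 − 56121.61)] = √[1888.07 × 1374.47] = 1610.9300
r = 1412.23 / 1610.9300 ≈ 0.877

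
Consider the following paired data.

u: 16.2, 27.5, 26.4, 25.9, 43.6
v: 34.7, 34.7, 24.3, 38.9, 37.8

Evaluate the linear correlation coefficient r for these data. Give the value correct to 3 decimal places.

0.245

n = 5, Σu = 139.6, Σv = 170.4, Σu² = 4287.42, Σv² = 5940.72, Σuv = 4813.5
nΣuv − ΣuΣv = 24067.5 − 23787.84 = 279.66
nΣu² − (Σu)² = 21437.1 − 19488.16 = 1948.94; nΣv² − (Σv)² = 29703.6 − 29036.16 = 667.44
r = 279.66 / √(1948.94 × 667.44) = 279.66 / 1140.5264 ≈ 0.245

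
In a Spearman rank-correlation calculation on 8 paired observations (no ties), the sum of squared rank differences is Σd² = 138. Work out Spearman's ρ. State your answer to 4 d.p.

ρ = 1 − 6Σd² / [n(n²−1)] = 1 − 6×138 / (8×63)
  = 1 − 828/504 = 1 − 1.64286 ≈ -0.6429

-0.6429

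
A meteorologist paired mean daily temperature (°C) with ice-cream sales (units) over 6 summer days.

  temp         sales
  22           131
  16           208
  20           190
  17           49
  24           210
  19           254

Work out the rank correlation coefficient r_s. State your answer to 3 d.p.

0.143

Rank temp: 5, 1, 4, 2, 6, 3
Rank sales: 2, 4, 3, 1, 5, 6
d = rank(temp) − rank(sales): 3, -3, 1, 1, 1, -3; Σd² = 30
ρ = 1 − 6Σd² / [n(n²−1)] = 1 − 6×30 / (6×35) = 1 − 180/210 ≈ 0.143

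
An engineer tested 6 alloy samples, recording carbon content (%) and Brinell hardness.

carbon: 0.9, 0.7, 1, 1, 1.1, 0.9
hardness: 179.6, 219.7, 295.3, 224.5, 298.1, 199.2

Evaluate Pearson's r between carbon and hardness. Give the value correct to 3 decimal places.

0.603

n = 6, Σx = 5.6, Σy = 1416.4, Σx² = 5.32, Σy² = 346670.84, Σxy = 1342.42
nΣxy − ΣxΣy = 8054.52 − 7931.84 = 122.68
nΣx² − (Σx)² = 31.92 − 31.36 = 0.56; nΣy² − (Σy)² = 2080025.04 − 2006188.96 = 73836.08
r = 122.68 / √(0.56 × 73836.08) = 122.68 / 203.3426 ≈ 0.603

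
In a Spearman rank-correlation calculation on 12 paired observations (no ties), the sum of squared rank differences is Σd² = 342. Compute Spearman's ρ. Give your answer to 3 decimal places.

ρ = 1 − 6Σd² / [n(n²−1)] = 1 − 6×342 / (12×143)
  = 1 − 2052/1716 = 1 − 1.1958 ≈ -0.196

-0.196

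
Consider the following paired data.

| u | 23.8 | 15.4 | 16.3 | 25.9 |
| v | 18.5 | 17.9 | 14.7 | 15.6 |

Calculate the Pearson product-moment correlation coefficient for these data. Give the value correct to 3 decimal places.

0.079

n = 4, Σu = 81.4, Σv = 66.7, Σu² = 1740.1, Σv² = 1122.11, Σuv = 1359.61
nΣuv − ΣuΣv = 5438.44 − 5429.38 = 9.06
nΣu² − (Σu)² = 6960.4 − 6625.96 = 334.44; nΣv² − (Σv)² = 4488.44 − 4448.89 = 39.55
r = 9.06 / √(334.44 × 39.55) = 9.06 / 115.0091 ≈ 0.079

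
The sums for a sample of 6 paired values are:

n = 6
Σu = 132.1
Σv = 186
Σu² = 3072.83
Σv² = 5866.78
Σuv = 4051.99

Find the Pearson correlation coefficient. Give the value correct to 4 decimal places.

-0.3349

r = (nΣuv − ΣuΣv) / √[(nΣu² − (Σu)²)(nΣv² − (Σv)²)]
Numerator: 6×4051.99 − 132.1×186 = -258.66
Denominator: √[(18436.98 − 17450.41)(35200.68 − 34596)] = √[986.57 × 604.68] = 772.3724
r = -258.66 / 772.3724 ≈ -0.3349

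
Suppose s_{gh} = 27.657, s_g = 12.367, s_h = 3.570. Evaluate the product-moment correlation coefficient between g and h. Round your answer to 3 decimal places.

r = Cov(g,h) / (s_g · s_h) = 27.657 / (12.367 × 3.570)
  = 27.657 / 44.1502 ≈ 0.626

0.626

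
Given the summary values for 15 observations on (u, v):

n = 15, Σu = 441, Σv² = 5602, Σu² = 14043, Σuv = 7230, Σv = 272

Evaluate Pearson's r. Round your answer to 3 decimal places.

r = (nΣuv − ΣuΣv) / √[(nΣu² − (Σu)²)(nΣv² − (Σv)²)]
Numerator: 15×7230 − 441×272 = -11502
Denominator: √[(210645 − 194481)(84030 − 73984)] = √[16164 × 10046] = 12742.9802
r = -11502 / 12742.9802 ≈ -0.903

-0.903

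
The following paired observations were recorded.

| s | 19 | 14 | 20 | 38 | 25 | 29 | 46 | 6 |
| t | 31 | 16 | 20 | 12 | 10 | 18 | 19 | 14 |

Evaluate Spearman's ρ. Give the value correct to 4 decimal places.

Rank s: 3, 2, 4, 7, 5, 6, 8, 1
Rank t: 8, 4, 7, 2, 1, 5, 6, 3
d = rank(s) − rank(t): -5, -2, -3, 5, 4, 1, 2, -2; Σd² = 88
ρ = 1 − 6Σd² / [n(n²−1)] = 1 − 6×88 / (8×63) = 1 − 528/504 ≈ -0.0476

-0.0476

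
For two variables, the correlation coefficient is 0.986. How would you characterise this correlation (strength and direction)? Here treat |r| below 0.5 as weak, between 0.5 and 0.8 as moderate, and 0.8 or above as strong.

strong positive

r = 0.986 > 0 so the relationship is positive.
|r| = 0.986, which falls in the strong range.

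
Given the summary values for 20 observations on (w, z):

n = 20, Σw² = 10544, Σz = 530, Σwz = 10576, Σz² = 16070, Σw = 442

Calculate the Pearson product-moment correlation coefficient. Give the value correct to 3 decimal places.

r = (nΣwz − ΣwΣz) / √[(nΣw² − (Σw)²)(nΣz² − (Σz)²)]
Numerator: 20×10576 − 442×530 = -22740
Denominator: √[(210880 − 195364)(321400 − 280900)] = √[15516 × 40500] = 25067.8679
r = -22740 / 25067.8679 ≈ -0.907

-0.907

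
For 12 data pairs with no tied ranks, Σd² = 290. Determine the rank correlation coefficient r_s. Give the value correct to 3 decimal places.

-0.014

ρ = 1 − 6Σd² / [n(n²−1)] = 1 − 6×290 / (12×143)
  = 1 − 1740/1716 = 1 − 1.0140 ≈ -0.014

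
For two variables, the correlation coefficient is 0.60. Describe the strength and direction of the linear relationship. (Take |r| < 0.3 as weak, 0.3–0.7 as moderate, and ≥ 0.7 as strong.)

moderate positive

r = 0.60 > 0 so the relationship is positive.
|r| = 0.60, which falls in the moderate range.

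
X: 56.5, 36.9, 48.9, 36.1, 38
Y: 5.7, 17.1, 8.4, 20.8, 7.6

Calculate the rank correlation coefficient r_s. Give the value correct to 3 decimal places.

-0.900

Rank X: 5, 2, 4, 1, 3
Rank Y: 1, 4, 3, 5, 2
d = rank(X) − rank(Y): 4, -2, 1, -4, 1; Σd² = 38
ρ = 1 − 6Σd² / [n(n²−1)] = 1 − 6×38 / (5×24) = 1 − 228/120 ≈ -0.900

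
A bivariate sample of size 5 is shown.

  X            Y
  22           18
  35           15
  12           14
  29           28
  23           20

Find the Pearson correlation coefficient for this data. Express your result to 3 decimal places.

0.324

n = 5, ΣX = 121, ΣY = 95, ΣX² = 3223, ΣY² = 1929, ΣXY = 2361
nΣXY − ΣXΣY = 11805 − 11495 = 310
nΣX² − (ΣX)² = 16115 − 14641 = 1474; nΣY² − (ΣY)² = 9645 − 9025 = 620
r = 310 / √(1474 × 620) = 310 / 955.9707 ≈ 0.324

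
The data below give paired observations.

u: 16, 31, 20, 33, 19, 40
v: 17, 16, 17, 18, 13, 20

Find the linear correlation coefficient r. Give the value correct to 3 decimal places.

0.657

n = 6, Σu = 159, Σv = 101, Σu² = 4667, Σv² = 1727, Σuv = 2749
nΣuv − ΣuΣv = 16494 − 16059 = 435
nΣu² − (Σu)² = 28002 − 25281 = 2721; nΣv² − (Σv)² = 10362 − 10201 = 161
r = 435 / √(2721 × 161) = 435 / 661.8769 ≈ 0.657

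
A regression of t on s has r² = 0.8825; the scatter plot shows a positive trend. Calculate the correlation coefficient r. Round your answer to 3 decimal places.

0.939

|r| = √0.8825 = 0.939
The association is positive, so r = 0.939.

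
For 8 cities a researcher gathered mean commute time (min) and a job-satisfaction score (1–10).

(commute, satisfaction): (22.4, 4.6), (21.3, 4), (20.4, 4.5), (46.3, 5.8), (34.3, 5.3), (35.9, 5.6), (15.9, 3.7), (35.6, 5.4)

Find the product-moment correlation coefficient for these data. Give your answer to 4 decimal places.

n = 8, Σx = 232.1, Σy = 38.9, Σx² = 7500.77, Σy² = 193.35, Σxy = 1182.48
nΣxy − ΣxΣy = 9459.84 − 9028.69 = 431.15
nΣx² − (Σx)² = 60006.16 − 53870.41 = 6135.75; nΣy² − (Σy)² = 1546.8 − 1513.21 = 33.59
r = 431.15 / √(6135.75 × 33.59) = 431.15 / 453.9822 ≈ 0.9497

0.9497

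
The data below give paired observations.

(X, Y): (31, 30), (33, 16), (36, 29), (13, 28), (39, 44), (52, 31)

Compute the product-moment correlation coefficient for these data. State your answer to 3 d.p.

0.251

n = 6, ΣX = 204, ΣY = 178, ΣX² = 7740, ΣY² = 5678, ΣXY = 6194
nΣXY − ΣXΣY = 37164 − 36312 = 852
nΣX² − (ΣX)² = 46440 − 41616 = 4824; nΣY² − (ΣY)² = 34068 − 31684 = 2384
r = 852 / √(4824 × 2384) = 852 / 3391.2263 ≈ 0.251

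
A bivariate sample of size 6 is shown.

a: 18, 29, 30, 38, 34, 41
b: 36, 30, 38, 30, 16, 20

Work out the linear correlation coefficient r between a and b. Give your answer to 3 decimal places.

-0.626

n = 6, Σa = 190, Σb = 170, Σa² = 6346, Σb² = 5196, Σab = 5162
nΣab − ΣaΣb = 30972 − 32300 = -1328
nΣa² − (Σa)² = 38076 − 36100 = 1976; nΣb² − (Σb)² = 31176 − 28900 = 2276
r = -1328 / √(1976 × 2276) = -1328 / 2120.7018 ≈ -0.626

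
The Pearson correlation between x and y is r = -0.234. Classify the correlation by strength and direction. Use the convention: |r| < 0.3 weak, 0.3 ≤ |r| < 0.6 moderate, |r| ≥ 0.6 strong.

r = -0.234 < 0 so the relationship is negative.
|r| = 0.234, which falls in the weak range.

weak negative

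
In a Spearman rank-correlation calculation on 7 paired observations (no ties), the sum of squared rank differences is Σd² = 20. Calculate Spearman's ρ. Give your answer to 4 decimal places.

0.6429

ρ = 1 − 6Σd² / [n(n²−1)] = 1 − 6×20 / (7×48)
  = 1 − 120/336 = 1 − 0.35714 ≈ 0.6429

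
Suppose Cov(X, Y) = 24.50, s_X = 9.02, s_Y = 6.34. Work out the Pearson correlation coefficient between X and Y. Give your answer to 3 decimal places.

0.428

r = Cov(X,Y) / (s_X · s_Y) = 24.50 / (9.02 × 6.34)
  = 24.50 / 57.1868 ≈ 0.428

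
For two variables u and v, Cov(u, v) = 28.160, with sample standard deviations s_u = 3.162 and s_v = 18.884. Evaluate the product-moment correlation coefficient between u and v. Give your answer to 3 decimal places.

0.472

r = Cov(u,v) / (s_u · s_v) = 28.160 / (3.162 × 18.884)
  = 28.160 / 59.7112 ≈ 0.472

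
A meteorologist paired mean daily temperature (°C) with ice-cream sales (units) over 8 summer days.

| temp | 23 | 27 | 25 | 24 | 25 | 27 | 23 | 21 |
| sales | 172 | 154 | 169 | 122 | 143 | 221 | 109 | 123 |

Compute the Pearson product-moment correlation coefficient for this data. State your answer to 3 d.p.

0.636

n = 8, Σx = 195, Σy = 1213, Σx² = 4783, Σy² = 193045, Σxy = 29899
nΣxy − ΣxΣy = 239192 − 236535 = 2657
nΣx² − (Σx)² = 38264 − 38025 = 239; nΣy² − (Σy)² = 1544360 − 1471369 = 72991
r = 2657 / √(239 × 72991) = 2657 / 4176.7031 ≈ 0.636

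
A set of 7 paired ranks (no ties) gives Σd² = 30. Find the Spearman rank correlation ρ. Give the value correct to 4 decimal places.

ρ = 1 − 6Σd² / [n(n²−1)] = 1 − 6×30 / (7×48)
  = 1 − 180/336 = 1 − 0.53571 ≈ 0.4643

0.4643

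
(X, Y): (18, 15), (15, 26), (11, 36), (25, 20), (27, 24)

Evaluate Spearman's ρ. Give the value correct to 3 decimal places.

-0.600

Rank X: 3, 2, 1, 4, 5
Rank Y: 1, 4, 5, 2, 3
d = rank(X) − rank(Y): 2, -2, -4, 2, 2; Σd² = 32
ρ = 1 − 6Σd² / [n(n²−1)] = 1 − 6×32 / (5×24) = 1 − 192/120 ≈ -0.600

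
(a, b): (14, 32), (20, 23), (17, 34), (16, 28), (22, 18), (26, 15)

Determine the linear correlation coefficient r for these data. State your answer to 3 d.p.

-0.922

n = 6, Σa = 115, Σb = 150, Σa² = 2301, Σb² = 4042, Σab = 2720
nΣab − ΣaΣb = 16320 − 17250 = -930
nΣa² − (Σa)² = 13806 − 13225 = 581; nΣb² − (Σb)² = 24252 − 22500 = 1752
r = -930 / √(581 × 1752) = -930 / 1008.9163 ≈ -0.922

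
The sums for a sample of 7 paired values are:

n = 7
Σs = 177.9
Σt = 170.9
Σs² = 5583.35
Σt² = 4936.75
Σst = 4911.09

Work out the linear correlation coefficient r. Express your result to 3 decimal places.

r = (nΣst − ΣsΣt) / √[(nΣs² − (Σs)²)(nΣt² − (Σt)²)]
Numerator: 7×4911.09 − 177.9×170.9 = 3974.52
Denominator: √[(39083.45 − 31648.41)(34557.25 − 29206.81)] = √[7435.04 × 5350.44] = 6307.1971
r = 3974.52 / 6307.1971 ≈ 0.630

0.630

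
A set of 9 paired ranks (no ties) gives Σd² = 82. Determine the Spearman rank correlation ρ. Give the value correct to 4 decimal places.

0.3167

ρ = 1 − 6Σd² / [n(n²−1)] = 1 − 6×82 / (9×80)
  = 1 − 492/720 = 1 − 0.68333 ≈ 0.3167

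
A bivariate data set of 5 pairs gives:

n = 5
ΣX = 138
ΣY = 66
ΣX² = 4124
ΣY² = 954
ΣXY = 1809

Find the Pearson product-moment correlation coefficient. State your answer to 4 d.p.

r = (nΣXY − ΣXΣY) / √[(nΣX² − (ΣX)²)(nΣY² − (ΣY)²)]
Numerator: 5×1809 − 138×66 = -63
Denominator: √[(20620 − 19044)(4770 − 4356)] = √[1576 × 414] = 807.7524
r = -63 / 807.7524 ≈ -0.0780

-0.0780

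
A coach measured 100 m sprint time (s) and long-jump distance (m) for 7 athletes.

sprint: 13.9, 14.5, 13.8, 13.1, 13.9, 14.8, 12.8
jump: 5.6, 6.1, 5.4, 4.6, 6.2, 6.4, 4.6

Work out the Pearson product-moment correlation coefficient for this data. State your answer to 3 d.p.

0.932

n = 7, Σx = 96.8, Σy = 38.9, Σx² = 1341.6, Σy² = 219.45, Σxy = 540.85
nΣxy − ΣxΣy = 3785.95 − 3765.52 = 20.43
nΣx² − (Σx)² = 9391.2 − 9370.24 = 20.96; nΣy² − (Σy)² = 1536.15 − 1513.21 = 22.94
r = 20.43 / √(20.96 × 22.94) = 20.43 / 21.9277 ≈ 0.932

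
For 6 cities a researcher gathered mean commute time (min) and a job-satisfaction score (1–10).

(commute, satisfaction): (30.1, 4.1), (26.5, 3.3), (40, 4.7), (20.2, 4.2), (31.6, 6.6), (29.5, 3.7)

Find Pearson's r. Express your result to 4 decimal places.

0.3375

n = 6, Σx = 177.9, Σy = 26.6, Σx² = 5485.11, Σy² = 124.68, Σxy = 801.41
nΣxy − ΣxΣy = 4808.46 − 4732.14 = 76.32
nΣx² − (Σx)² = 32910.66 − 31648.41 = 1262.25; nΣy² − (Σy)² = 748.08 − 707.56 = 40.52
r = 76.32 / √(1262.25 × 40.52) = 76.32 / 226.1556 ≈ 0.3375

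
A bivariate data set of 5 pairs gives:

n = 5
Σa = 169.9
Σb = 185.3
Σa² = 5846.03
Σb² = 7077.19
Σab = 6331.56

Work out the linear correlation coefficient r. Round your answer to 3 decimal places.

0.284

r = (nΣab − ΣaΣb) / √[(nΣa² − (Σa)²)(nΣb² − (Σb)²)]
Numerator: 5×6331.56 − 169.9×185.3 = 175.33
Denominator: √[(29230.15 − 28866.01)(35385.95 − 34336.09)] = √[364.14 × 1049.86] = 618.3009
r = 175.33 / 618.3009 ≈ 0.284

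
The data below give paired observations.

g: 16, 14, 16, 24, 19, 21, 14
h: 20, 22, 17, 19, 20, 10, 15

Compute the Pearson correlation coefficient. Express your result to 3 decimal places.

-0.250

n = 7, Σg = 124, Σh = 123, Σg² = 2282, Σh² = 2259, Σgh = 2156
nΣgh − ΣgΣh = 15092 − 15252 = -160
nΣg² − (Σg)² = 15974 − 15376 = 598; nΣh² − (Σh)² = 15813 − 15129 = 684
r = -160 / √(598 × 684) = -160 / 639.5561 ≈ -0.250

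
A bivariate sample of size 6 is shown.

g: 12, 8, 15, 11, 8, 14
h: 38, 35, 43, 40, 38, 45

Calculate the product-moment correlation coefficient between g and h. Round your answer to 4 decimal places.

0.8610

n = 6, Σg = 68, Σh = 239, Σg² = 814, Σh² = 9587, Σgh = 2755
nΣgh − ΣgΣh = 16530 − 16252 = 278
nΣg² − (Σg)² = 4884 − 4624 = 260; nΣh² − (Σh)² = 57522 − 57121 = 401
r = 278 / √(260 × 401) = 278 / 322.8932 ≈ 0.8610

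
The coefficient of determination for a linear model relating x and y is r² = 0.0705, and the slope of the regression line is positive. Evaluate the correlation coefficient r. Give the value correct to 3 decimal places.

|r| = √0.0705 = 0.266
The association is positive, so r = 0.266.

0.266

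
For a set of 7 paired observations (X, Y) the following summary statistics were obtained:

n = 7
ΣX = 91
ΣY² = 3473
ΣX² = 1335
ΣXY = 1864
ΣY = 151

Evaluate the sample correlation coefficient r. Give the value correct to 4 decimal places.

r = (nΣXY − ΣXΣY) / √[(nΣX² − (ΣX)²)(nΣY² − (ΣY)²)]
Numerator: 7×1864 − 91×151 = -693
Denominator: √[(9345 − 8281)(24311 − 22801)] = √[1064 × 1510] = 1267.5330
r = -693 / 1267.5330 ≈ -0.5467

-0.5467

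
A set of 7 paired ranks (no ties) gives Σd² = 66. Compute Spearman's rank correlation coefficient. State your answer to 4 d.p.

-0.1786

ρ = 1 − 6Σd² / [n(n²−1)] = 1 − 6×66 / (7×48)
  = 1 − 396/336 = 1 − 1.17857 ≈ -0.1786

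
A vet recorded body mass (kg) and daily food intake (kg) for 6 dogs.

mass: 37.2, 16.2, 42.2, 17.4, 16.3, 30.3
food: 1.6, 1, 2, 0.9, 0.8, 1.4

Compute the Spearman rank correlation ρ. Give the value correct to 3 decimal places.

Rank mass: 5, 1, 6, 3, 2, 4
Rank food: 5, 3, 6, 2, 1, 4
d = rank(mass) − rank(food): 0, -2, 0, 1, 1, 0; Σd² = 6
ρ = 1 − 6Σd² / [n(n²−1)] = 1 − 6×6 / (6×35) = 1 − 36/210 ≈ 0.829

0.829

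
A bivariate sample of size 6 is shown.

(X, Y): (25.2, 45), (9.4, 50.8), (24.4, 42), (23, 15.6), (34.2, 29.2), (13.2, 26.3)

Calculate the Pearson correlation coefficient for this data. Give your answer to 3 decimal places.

-0.276

n = 6, ΣX = 129.4, ΣY = 208.9, ΣX² = 3191.64, ΣY² = 8157.33, ΣXY = 4340.92
nΣXY − ΣXΣY = 26045.52 − 27031.66 = -986.14
nΣX² − (ΣX)² = 19149.84 − 16744.36 = 2405.48; nΣY² − (ΣY)² = 48943.98 − 43639.21 = 5304.77
r = -986.14 / √(2405.48 × 5304.77) = -986.14 / 3572.1867 ≈ -0.276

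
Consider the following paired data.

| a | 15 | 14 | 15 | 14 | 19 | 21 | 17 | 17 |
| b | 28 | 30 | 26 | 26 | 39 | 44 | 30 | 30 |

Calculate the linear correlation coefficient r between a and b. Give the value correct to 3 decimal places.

n = 8, Σa = 132, Σb = 253, Σa² = 2222, Σb² = 8293, Σab = 4279
nΣab − ΣaΣb = 34232 − 33396 = 836
nΣa² − (Σa)² = 17776 − 17424 = 352; nΣb² − (Σb)² = 66344 − 64009 = 2335
r = 836 / √(352 × 2335) = 836 / 906.5980 ≈ 0.922

0.922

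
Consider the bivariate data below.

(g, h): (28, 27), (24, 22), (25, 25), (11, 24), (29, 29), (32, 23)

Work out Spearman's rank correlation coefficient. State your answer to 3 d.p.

Rank g: 4, 2, 3, 1, 5, 6
Rank h: 5, 1, 4, 3, 6, 2
d = rank(g) − rank(h): -1, 1, -1, -2, -1, 4; Σd² = 24
ρ = 1 − 6Σd² / [n(n²−1)] = 1 − 6×24 / (6×35) = 1 − 144/210 ≈ 0.314

0.314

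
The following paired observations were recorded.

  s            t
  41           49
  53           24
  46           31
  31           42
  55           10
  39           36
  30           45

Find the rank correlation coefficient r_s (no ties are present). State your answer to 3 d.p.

-0.786

Rank s: 4, 6, 5, 2, 7, 3, 1
Rank t: 7, 2, 3, 5, 1, 4, 6
d = rank(s) − rank(t): -3, 4, 2, -3, 6, -1, -5; Σd² = 100
ρ = 1 − 6Σd² / [n(n²−1)] = 1 − 6×100 / (7×48) = 1 − 600/336 ≈ -0.786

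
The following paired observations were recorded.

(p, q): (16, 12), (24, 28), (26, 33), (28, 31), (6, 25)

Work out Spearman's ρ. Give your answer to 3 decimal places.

Rank p: 2, 3, 4, 5, 1
Rank q: 1, 3, 5, 4, 2
d = rank(p) − rank(q): 1, 0, -1, 1, -1; Σd² = 4
ρ = 1 − 6Σd² / [n(n²−1)] = 1 − 6×4 / (5×24) = 1 − 24/120 ≈ 0.800

0.800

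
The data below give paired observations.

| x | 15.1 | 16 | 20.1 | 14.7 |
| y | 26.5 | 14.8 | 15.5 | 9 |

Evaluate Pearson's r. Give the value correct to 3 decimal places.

-0.060

n = 4, Σx = 65.9, Σy = 65.8, Σx² = 1104.11, Σy² = 1242.54, Σxy = 1080.8
nΣxy − ΣxΣy = 4323.2 − 4336.22 = -13.02
nΣx² − (Σx)² = 4416.44 − 4342.81 = 73.63; nΣy² − (Σy)² = 4970.16 − 4329.64 = 640.52
r = -13.02 / √(73.63 × 640.52) = -13.02 / 217.1670 ≈ -0.060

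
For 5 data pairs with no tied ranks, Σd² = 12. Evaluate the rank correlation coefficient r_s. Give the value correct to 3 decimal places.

0.400

ρ = 1 − 6Σd² / [n(n²−1)] = 1 − 6×12 / (5×24)
  = 1 − 72/120 = 1 − 0.6000 ≈ 0.400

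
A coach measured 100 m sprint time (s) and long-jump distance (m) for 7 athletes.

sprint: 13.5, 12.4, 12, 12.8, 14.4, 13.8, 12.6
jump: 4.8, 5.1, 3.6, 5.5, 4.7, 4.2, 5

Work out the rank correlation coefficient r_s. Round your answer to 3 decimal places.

Rank sprint: 5, 2, 1, 4, 7, 6, 3
Rank jump: 4, 6, 1, 7, 3, 2, 5
d = rank(sprint) − rank(jump): 1, -4, 0, -3, 4, 4, -2; Σd² = 62
ρ = 1 − 6Σd² / [n(n²−1)] = 1 − 6×62 / (7×48) = 1 − 372/336 ≈ -0.107

-0.107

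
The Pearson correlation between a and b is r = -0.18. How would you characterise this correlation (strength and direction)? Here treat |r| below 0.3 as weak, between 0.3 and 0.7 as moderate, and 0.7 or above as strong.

r = -0.18 < 0 so the relationship is negative.
|r| = 0.18, which falls in the weak range.

weak negative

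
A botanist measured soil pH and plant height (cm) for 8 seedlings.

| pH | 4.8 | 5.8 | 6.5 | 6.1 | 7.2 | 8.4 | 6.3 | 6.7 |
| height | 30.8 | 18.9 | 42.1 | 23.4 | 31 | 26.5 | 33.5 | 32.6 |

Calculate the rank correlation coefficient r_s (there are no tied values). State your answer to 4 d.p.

0.3095

Rank pH: 1, 2, 5, 3, 7, 8, 4, 6
Rank height: 4, 1, 8, 2, 5, 3, 7, 6
d = rank(pH) − rank(height): -3, 1, -3, 1, 2, 5, -3, 0; Σd² = 58
ρ = 1 − 6Σd² / [n(n²−1)] = 1 − 6×58 / (8×63) = 1 − 348/504 ≈ 0.3095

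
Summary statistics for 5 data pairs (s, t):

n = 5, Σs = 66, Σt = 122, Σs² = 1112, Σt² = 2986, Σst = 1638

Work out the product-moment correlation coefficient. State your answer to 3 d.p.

r = (nΣst − ΣsΣt) / √[(nΣs² − (Σs)²)(nΣt² − (Σt)²)]
Numerator: 5×1638 − 66×122 = 138
Denominator: √[(5560 − 4356)(14930 − 14884)] = √[1204 × 46] = 235.3381
r = 138 / 235.3381 ≈ 0.586

0.586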